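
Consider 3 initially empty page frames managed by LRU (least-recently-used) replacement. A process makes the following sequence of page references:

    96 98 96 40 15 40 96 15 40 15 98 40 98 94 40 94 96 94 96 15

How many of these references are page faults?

8

96 → miss, frames (96)
98 → miss, frames (96 98)
96 → hit
40 → miss, frames (98 96 40)
15 → miss, evict 98, frames (96 40 15)
40 → hit
96 → hit
15 → hit
40 → hit
15 → hit
98 → miss, evict 96, frames (40 15 98)
40 → hit
98 → hit
94 → miss, evict 15, frames (40 98 94)
40 → hit
94 → hit
96 → miss, evict 98, frames (40 94 96)
94 → hit
96 → hit
15 → miss, evict 40, frames (94 96 15)
Page faults: 8.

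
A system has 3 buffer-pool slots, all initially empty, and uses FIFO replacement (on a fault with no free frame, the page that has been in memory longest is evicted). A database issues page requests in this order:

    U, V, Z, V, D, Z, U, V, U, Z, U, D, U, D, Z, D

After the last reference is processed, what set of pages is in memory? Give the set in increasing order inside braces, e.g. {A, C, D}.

{D, U, Z}

U → fault, frames (U)
V → fault, frames (U V)
Z → fault, frames (U V Z)
V → hit
D → fault, evict U, frames (V Z D)
Z → hit
U → fault, evict V, frames (Z D U)
V → fault, evict Z, frames (D U V)
U → hit
Z → fault, evict D, frames (U V Z)
U → hit
D → fault, evict U, frames (V Z D)
U → fault, evict V, frames (Z D U)
D → hit
Z → hit
D → hit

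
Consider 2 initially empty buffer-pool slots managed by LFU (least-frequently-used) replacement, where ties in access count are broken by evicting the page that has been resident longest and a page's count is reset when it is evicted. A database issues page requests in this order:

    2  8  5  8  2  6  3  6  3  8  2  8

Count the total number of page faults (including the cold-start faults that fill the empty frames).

2 -> miss, frames (2)
8 -> miss, frames (2 8)
5 -> miss, evict 2, frames (8 5)
8 -> hit
2 -> miss, evict 5, frames (8 2)
6 -> miss, evict 2, frames (8 6)
3 -> miss, evict 6, frames (8 3)
6 -> miss, evict 3, frames (8 6)
3 -> miss, evict 6, frames (8 3)
8 -> hit
2 -> miss, evict 3, frames (8 2)
8 -> hit
Page faults: 9.

9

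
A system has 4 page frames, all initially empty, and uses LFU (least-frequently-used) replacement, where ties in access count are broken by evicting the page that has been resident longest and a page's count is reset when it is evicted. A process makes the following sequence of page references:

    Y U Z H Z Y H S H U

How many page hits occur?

4

Y -> miss, frames (Y)
U -> miss, frames (Y U)
Z -> miss, frames (Y U Z)
H -> miss, frames (Y U Z H)
Z -> hit
Y -> hit
H -> hit
S -> miss, evict U, frames (Y Z H S)
H -> hit
U -> miss, evict S, frames (Y Z H U)
Hits: 4.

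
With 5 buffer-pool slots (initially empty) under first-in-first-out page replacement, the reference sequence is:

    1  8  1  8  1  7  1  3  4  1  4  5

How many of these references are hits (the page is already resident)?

6

1 → miss, frames [1]
8 → miss, frames [1, 8]
1 → hit
8 → hit
1 → hit
7 → miss, frames [1, 8, 7]
1 → hit
3 → miss, frames [1, 8, 7, 3]
4 → miss, frames [1, 8, 7, 3, 4]
1 → hit
4 → hit
5 → miss, evict 1, frames [8, 7, 3, 4, 5]
Hits: 6.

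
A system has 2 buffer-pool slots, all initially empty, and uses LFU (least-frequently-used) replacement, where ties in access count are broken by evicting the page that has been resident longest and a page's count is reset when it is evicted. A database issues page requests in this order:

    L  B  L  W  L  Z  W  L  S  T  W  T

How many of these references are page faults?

9

L → miss, frames {L}
B → miss, frames {L,B}
L → hit
W → miss, evict B, frames {L,W}
L → hit
Z → miss, evict W, frames {L,Z}
W → miss, evict Z, frames {L,W}
L → hit
S → miss, evict W, frames {L,S}
T → miss, evict S, frames {L,T}
W → miss, evict T, frames {L,W}
T → miss, evict W, frames {L,T}
Page faults: 9.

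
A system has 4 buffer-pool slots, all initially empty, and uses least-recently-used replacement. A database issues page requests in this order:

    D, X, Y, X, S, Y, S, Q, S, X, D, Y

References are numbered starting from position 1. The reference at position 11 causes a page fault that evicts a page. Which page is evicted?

Y

pos 1: D: fault, frames {D}
pos 2: X: fault, frames {D,X}
pos 3: Y: fault, frames {D,X,Y}
pos 4: X: hit
pos 5: S: fault, frames {D,Y,X,S}
pos 6: Y: hit
pos 7: S: hit
pos 8: Q: fault, evict D, frames {X,Y,S,Q}
pos 9: S: hit
pos 10: X: hit
pos 11: D: fault, evict Y, frames {Q,S,X,D}
At position 11, page Y is evicted.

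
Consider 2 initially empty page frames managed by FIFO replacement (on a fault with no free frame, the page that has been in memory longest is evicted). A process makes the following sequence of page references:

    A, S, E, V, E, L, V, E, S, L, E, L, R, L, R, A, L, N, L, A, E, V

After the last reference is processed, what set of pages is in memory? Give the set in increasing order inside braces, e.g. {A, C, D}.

A: fault, frames (A)
S: fault, frames (A S)
E: fault, evict A, frames (S E)
V: fault, evict S, frames (E V)
E: hit
L: fault, evict E, frames (V L)
V: hit
E: fault, evict V, frames (L E)
S: fault, evict L, frames (E S)
L: fault, evict E, frames (S L)
E: fault, evict S, frames (L E)
L: hit
R: fault, evict L, frames (E R)
L: fault, evict E, frames (R L)
R: hit
A: fault, evict R, frames (L A)
L: hit
N: fault, evict L, frames (A N)
L: fault, evict A, frames (N L)
A: fault, evict N, frames (L A)
E: fault, evict L, frames (A E)
V: fault, evict A, frames (E V)

{E, V}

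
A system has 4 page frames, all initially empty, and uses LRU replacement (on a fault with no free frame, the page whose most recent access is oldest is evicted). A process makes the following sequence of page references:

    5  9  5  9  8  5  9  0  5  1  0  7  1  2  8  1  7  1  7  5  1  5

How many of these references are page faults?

5 -> fault, frames [5]
9 -> fault, frames [5, 9]
5 -> hit
9 -> hit
8 -> fault, frames [5, 9, 8]
5 -> hit
9 -> hit
0 -> fault, frames [8, 5, 9, 0]
5 -> hit
1 -> fault, evict 8, frames [9, 0, 5, 1]
0 -> hit
7 -> fault, evict 9, frames [5, 1, 0, 7]
1 -> hit
2 -> fault, evict 5, frames [0, 7, 1, 2]
8 -> fault, evict 0, frames [7, 1, 2, 8]
1 -> hit
7 -> hit
1 -> hit
7 -> hit
5 -> fault, evict 2, frames [8, 1, 7, 5]
1 -> hit
5 -> hit
Page faults: 9.

9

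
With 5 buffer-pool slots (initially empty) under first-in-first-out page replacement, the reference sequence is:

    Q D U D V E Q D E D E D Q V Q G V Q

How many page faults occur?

Q: miss, frames (Q)
D: miss, frames (Q D)
U: miss, frames (Q D U)
D: hit
V: miss, frames (Q D U V)
E: miss, frames (Q D U V E)
Q: hit
D: hit
E: hit
D: hit
E: hit
D: hit
Q: hit
V: hit
Q: hit
G: miss, evict Q, frames (D U V E G)
V: hit
Q: miss, evict D, frames (U V E G Q)
Page faults: 7.

7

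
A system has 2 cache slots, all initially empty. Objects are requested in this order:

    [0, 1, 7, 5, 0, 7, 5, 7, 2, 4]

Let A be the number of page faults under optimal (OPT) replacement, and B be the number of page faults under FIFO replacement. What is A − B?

-2

Under OPT: F F F F . F . . F F → 7 faults.
Under FIFO: F F F F F F F . F F → 9 faults.
A − B = 7 − 9 = -2.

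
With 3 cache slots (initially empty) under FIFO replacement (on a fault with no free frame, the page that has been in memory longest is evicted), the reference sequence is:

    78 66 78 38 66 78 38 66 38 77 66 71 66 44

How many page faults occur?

7

78: miss, frames [78]
66: miss, frames [78, 66]
78: hit
38: miss, frames [78, 66, 38]
66: hit
78: hit
38: hit
66: hit
38: hit
77: miss, evict 78, frames [66, 38, 77]
66: hit
71: miss, evict 66, frames [38, 77, 71]
66: miss, evict 38, frames [77, 71, 66]
44: miss, evict 77, frames [71, 66, 44]
Page faults: 7.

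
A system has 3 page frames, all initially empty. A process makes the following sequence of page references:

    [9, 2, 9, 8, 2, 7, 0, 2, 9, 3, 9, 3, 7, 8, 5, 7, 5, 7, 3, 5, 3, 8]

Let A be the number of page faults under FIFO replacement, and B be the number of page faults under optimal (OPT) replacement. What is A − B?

Under FIFO: F F . F . F F F F F . . F F F . . . F . . . → 12 faults.
Under OPT: F F . F . F F . . F . . F F F . . . . . . F → 10 faults.
A − B = 12 − 10 = 2.

2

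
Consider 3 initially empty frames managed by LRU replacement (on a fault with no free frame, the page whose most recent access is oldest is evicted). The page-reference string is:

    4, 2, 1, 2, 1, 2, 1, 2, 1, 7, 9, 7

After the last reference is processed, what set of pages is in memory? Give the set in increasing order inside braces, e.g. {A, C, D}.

{1, 7, 9}

4: miss, frames {4}
2: miss, frames {4,2}
1: miss, frames {4,2,1}
2: hit
1: hit
2: hit
1: hit
2: hit
1: hit
7: miss, evict 4, frames {2,1,7}
9: miss, evict 2, frames {1,7,9}
7: hit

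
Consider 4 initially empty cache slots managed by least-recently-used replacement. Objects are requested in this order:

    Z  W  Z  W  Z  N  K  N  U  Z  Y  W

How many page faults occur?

7

Z → fault, frames [Z]
W → fault, frames [Z, W]
Z → hit
W → hit
Z → hit
N → fault, frames [W, Z, N]
K → fault, frames [W, Z, N, K]
N → hit
U → fault, evict W, frames [Z, K, N, U]
Z → hit
Y → fault, evict K, frames [N, U, Z, Y]
W → fault, evict N, frames [U, Z, Y, W]
Page faults: 7.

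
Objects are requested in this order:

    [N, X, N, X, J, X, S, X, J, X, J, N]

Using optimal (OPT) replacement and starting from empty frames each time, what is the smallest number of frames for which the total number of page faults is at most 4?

f=1: 12 faults
f=2: 6 faults
f=3: 5 faults
f=4: 4 faults
Smallest f with faults ≤ 4 is 4.

4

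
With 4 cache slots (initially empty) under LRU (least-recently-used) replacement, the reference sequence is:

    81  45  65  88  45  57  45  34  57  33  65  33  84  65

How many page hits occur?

5

81 -> miss, frames (81)
45 -> miss, frames (81 45)
65 -> miss, frames (81 45 65)
88 -> miss, frames (81 45 65 88)
45 -> hit
57 -> miss, evict 81, frames (65 88 45 57)
45 -> hit
34 -> miss, evict 65, frames (88 57 45 34)
57 -> hit
33 -> miss, evict 88, frames (45 34 57 33)
65 -> miss, evict 45, frames (34 57 33 65)
33 -> hit
84 -> miss, evict 34, frames (57 65 33 84)
65 -> hit
Hits: 5.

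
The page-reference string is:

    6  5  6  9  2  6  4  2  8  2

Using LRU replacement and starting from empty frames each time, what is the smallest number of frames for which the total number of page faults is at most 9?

f=1: 10 faults
f=2: 8 faults
f=3: 6 faults
f=4: 6 faults
f=5: 6 faults
f=6: 6 faults
Smallest f with faults ≤ 9 is 2.

2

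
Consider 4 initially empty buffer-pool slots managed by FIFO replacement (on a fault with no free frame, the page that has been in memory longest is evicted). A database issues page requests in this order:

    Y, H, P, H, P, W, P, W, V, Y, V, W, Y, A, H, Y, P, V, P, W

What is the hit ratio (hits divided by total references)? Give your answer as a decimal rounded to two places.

Y → fault, frames {Y}
H → fault, frames {Y,H}
P → fault, frames {Y,H,P}
H → hit
P → hit
W → fault, frames {Y,H,P,W}
P → hit
W → hit
V → fault, evict Y, frames {H,P,W,V}
Y → fault, evict H, frames {P,W,V,Y}
V → hit
W → hit
Y → hit
A → fault, evict P, frames {W,V,Y,A}
H → fault, evict W, frames {V,Y,A,H}
Y → hit
P → fault, evict V, frames {Y,A,H,P}
V → fault, evict Y, frames {A,H,P,V}
P → hit
W → fault, evict A, frames {H,P,V,W}
Hits: 9 of 20 references → 9/20 = 0.4500.

0.45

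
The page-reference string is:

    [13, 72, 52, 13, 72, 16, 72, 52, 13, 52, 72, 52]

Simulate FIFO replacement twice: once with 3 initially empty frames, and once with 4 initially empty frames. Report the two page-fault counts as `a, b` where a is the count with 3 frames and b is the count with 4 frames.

3 frames: F F F . . F . . F . F F → 7 faults.
4 frames: F F F . . F . . . . . . → 4 faults.
4 < 7: adding a frame reduced faults, as is typical.

7, 4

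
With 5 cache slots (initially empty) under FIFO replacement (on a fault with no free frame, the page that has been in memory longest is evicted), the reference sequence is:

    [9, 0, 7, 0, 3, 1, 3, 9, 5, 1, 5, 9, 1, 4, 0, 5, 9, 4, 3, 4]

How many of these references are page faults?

10

9: miss, frames (9)
0: miss, frames (9 0)
7: miss, frames (9 0 7)
0: hit
3: miss, frames (9 0 7 3)
1: miss, frames (9 0 7 3 1)
3: hit
9: hit
5: miss, evict 9, frames (0 7 3 1 5)
1: hit
5: hit
9: miss, evict 0, frames (7 3 1 5 9)
1: hit
4: miss, evict 7, frames (3 1 5 9 4)
0: miss, evict 3, frames (1 5 9 4 0)
5: hit
9: hit
4: hit
3: miss, evict 1, frames (5 9 4 0 3)
4: hit
Page faults: 10.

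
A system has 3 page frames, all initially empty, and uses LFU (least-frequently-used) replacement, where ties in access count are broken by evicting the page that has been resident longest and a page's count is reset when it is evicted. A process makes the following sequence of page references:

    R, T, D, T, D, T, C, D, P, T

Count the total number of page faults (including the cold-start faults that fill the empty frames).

R -> miss, frames (R)
T -> miss, frames (R T)
D -> miss, frames (R T D)
T -> hit
D -> hit
T -> hit
C -> miss, evict R, frames (T D C)
D -> hit
P -> miss, evict C, frames (T D P)
T -> hit
Page faults: 5.

5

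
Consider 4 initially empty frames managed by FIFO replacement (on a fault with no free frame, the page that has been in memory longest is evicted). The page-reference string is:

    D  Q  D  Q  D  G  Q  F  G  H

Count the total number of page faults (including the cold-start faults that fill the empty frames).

5

D -> miss, frames (D)
Q -> miss, frames (D Q)
D -> hit
Q -> hit
D -> hit
G -> miss, frames (D Q G)
Q -> hit
F -> miss, frames (D Q G F)
G -> hit
H -> miss, evict D, frames (Q G F H)
Page faults: 5.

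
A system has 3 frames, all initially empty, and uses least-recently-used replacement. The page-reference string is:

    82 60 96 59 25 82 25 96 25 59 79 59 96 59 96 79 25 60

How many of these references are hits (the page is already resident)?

6

82 → miss, frames {82}
60 → miss, frames {82,60}
96 → miss, frames {82,60,96}
59 → miss, evict 82, frames {60,96,59}
25 → miss, evict 60, frames {96,59,25}
82 → miss, evict 96, frames {59,25,82}
25 → hit
96 → miss, evict 59, frames {82,25,96}
25 → hit
59 → miss, evict 82, frames {96,25,59}
79 → miss, evict 96, frames {25,59,79}
59 → hit
96 → miss, evict 25, frames {79,59,96}
59 → hit
96 → hit
79 → hit
25 → miss, evict 59, frames {96,79,25}
60 → miss, evict 96, frames {79,25,60}
Hits: 6.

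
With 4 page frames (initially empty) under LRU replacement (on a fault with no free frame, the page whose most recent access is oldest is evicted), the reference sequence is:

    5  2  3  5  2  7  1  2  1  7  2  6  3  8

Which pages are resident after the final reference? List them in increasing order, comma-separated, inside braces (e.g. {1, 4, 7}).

{2, 3, 6, 8}

5: miss, frames {5}
2: miss, frames {5,2}
3: miss, frames {5,2,3}
5: hit
2: hit
7: miss, frames {3,5,2,7}
1: miss, evict 3, frames {5,2,7,1}
2: hit
1: hit
7: hit
2: hit
6: miss, evict 5, frames {1,7,2,6}
3: miss, evict 1, frames {7,2,6,3}
8: miss, evict 7, frames {2,6,3,8}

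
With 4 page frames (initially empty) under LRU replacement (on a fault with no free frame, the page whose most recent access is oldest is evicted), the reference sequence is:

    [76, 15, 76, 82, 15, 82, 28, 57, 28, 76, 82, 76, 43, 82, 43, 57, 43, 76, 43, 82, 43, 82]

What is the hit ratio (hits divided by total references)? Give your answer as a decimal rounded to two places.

76 -> fault, frames (76)
15 -> fault, frames (76 15)
76 -> hit
82 -> fault, frames (15 76 82)
15 -> hit
82 -> hit
28 -> fault, frames (76 15 82 28)
57 -> fault, evict 76, frames (15 82 28 57)
28 -> hit
76 -> fault, evict 15, frames (82 57 28 76)
82 -> hit
76 -> hit
43 -> fault, evict 57, frames (28 82 76 43)
82 -> hit
43 -> hit
57 -> fault, evict 28, frames (76 82 43 57)
43 -> hit
76 -> hit
43 -> hit
82 -> hit
43 -> hit
82 -> hit
Hits: 14 of 22 references → 14/22 = 0.6364.

0.64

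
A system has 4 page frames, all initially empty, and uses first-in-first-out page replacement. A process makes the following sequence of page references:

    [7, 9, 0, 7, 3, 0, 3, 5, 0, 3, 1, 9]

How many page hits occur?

7: fault, frames [7]
9: fault, frames [7, 9]
0: fault, frames [7, 9, 0]
7: hit
3: fault, frames [7, 9, 0, 3]
0: hit
3: hit
5: fault, evict 7, frames [9, 0, 3, 5]
0: hit
3: hit
1: fault, evict 9, frames [0, 3, 5, 1]
9: fault, evict 0, frames [3, 5, 1, 9]
Hits: 5.

5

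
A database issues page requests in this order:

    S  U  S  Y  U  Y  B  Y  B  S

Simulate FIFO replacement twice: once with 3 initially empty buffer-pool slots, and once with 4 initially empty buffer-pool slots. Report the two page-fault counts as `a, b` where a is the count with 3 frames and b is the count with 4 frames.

5, 4

3 frames: F F . F . . F . . F → 5 faults.
4 frames: F F . F . . F . . . → 4 faults.
4 < 5: adding a frame reduced faults, as is typical.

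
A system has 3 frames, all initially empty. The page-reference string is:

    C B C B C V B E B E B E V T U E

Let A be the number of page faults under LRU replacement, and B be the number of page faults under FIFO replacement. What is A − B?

1

Under LRU: F F . . . F . F . . . . . F F F → 7 faults.
Under FIFO: F F . . . F . F . . . . . F F . → 6 faults.
A − B = 7 − 6 = 1.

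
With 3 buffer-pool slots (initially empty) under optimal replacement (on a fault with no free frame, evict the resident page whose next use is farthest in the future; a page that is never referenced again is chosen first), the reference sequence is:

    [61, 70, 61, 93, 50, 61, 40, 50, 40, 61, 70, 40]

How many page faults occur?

6

61 → miss, frames {61}
70 → miss, frames {61,70}
61 → hit
93 → miss, frames {61,70,93}
50 → miss, evict 93, frames {61,70,50}
61 → hit
40 → miss, evict 70, frames {61,50,40}
50 → hit
40 → hit
61 → hit
70 → miss, evict 50, frames {61,40,70}
40 → hit
Page faults: 6.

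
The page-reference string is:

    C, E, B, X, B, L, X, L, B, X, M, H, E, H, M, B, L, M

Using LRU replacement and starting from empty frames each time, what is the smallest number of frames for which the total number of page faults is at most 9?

f=1: 18 faults
f=2: 15 faults
f=3: 10 faults
f=4: 10 faults
f=5: 9 faults
f=6: 7 faults
f=7: 7 faults
Smallest f with faults ≤ 9 is 5.

5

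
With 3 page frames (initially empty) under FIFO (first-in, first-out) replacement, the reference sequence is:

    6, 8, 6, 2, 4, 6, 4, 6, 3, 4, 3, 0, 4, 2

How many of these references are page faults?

6 → miss, frames {6}
8 → miss, frames {6,8}
6 → hit
2 → miss, frames {6,8,2}
4 → miss, evict 6, frames {8,2,4}
6 → miss, evict 8, frames {2,4,6}
4 → hit
6 → hit
3 → miss, evict 2, frames {4,6,3}
4 → hit
3 → hit
0 → miss, evict 4, frames {6,3,0}
4 → miss, evict 6, frames {3,0,4}
2 → miss, evict 3, frames {0,4,2}
Page faults: 9.

9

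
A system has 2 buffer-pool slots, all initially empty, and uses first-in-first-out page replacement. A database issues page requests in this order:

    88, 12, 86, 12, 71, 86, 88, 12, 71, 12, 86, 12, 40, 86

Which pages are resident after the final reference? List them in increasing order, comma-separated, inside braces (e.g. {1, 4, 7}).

88 -> fault, frames (88)
12 -> fault, frames (88 12)
86 -> fault, evict 88, frames (12 86)
12 -> hit
71 -> fault, evict 12, frames (86 71)
86 -> hit
88 -> fault, evict 86, frames (71 88)
12 -> fault, evict 71, frames (88 12)
71 -> fault, evict 88, frames (12 71)
12 -> hit
86 -> fault, evict 12, frames (71 86)
12 -> fault, evict 71, frames (86 12)
40 -> fault, evict 86, frames (12 40)
86 -> fault, evict 12, frames (40 86)

{40, 86}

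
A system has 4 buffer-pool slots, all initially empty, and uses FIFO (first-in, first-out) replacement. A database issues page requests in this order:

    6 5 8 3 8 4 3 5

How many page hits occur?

3

6: miss, frames [6]
5: miss, frames [6, 5]
8: miss, frames [6, 5, 8]
3: miss, frames [6, 5, 8, 3]
8: hit
4: miss, evict 6, frames [5, 8, 3, 4]
3: hit
5: hit
Hits: 3.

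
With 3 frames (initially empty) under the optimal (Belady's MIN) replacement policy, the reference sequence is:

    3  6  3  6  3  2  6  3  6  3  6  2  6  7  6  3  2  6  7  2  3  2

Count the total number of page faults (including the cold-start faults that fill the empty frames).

6

3 → fault, frames (3)
6 → fault, frames (3 6)
3 → hit
6 → hit
3 → hit
2 → fault, frames (3 6 2)
6 → hit
3 → hit
6 → hit
3 → hit
6 → hit
2 → hit
6 → hit
7 → fault, evict 2, frames (3 6 7)
6 → hit
3 → hit
2 → fault, evict 3, frames (6 7 2)
6 → hit
7 → hit
2 → hit
3 → fault, evict 7, frames (6 2 3)
2 → hit
Page faults: 6.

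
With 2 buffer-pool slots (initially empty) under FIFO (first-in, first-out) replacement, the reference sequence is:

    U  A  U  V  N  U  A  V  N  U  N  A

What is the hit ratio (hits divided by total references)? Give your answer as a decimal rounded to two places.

0.17

U → miss, frames [U]
A → miss, frames [U, A]
U → hit
V → miss, evict U, frames [A, V]
N → miss, evict A, frames [V, N]
U → miss, evict V, frames [N, U]
A → miss, evict N, frames [U, A]
V → miss, evict U, frames [A, V]
N → miss, evict A, frames [V, N]
U → miss, evict V, frames [N, U]
N → hit
A → miss, evict N, frames [U, A]
Hits: 2 of 12 references → 2/12 = 0.1667.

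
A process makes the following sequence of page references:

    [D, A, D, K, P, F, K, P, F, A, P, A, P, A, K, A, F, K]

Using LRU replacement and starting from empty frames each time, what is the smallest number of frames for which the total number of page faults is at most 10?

f=1: 18 faults
f=2: 13 faults
f=3: 8 faults
f=4: 6 faults
f=5: 5 faults
Smallest f with faults ≤ 10 is 3.

3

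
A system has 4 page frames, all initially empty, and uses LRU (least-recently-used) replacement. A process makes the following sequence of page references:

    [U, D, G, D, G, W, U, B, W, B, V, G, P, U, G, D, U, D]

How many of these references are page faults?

10

U: fault, frames [U]
D: fault, frames [U, D]
G: fault, frames [U, D, G]
D: hit
G: hit
W: fault, frames [U, D, G, W]
U: hit
B: fault, evict D, frames [G, W, U, B]
W: hit
B: hit
V: fault, evict G, frames [U, W, B, V]
G: fault, evict U, frames [W, B, V, G]
P: fault, evict W, frames [B, V, G, P]
U: fault, evict B, frames [V, G, P, U]
G: hit
D: fault, evict V, frames [P, U, G, D]
U: hit
D: hit
Page faults: 10.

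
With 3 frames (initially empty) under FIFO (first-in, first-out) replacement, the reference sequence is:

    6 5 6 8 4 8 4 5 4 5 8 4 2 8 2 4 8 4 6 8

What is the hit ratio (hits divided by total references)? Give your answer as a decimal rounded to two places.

6: fault, frames [6]
5: fault, frames [6, 5]
6: hit
8: fault, frames [6, 5, 8]
4: fault, evict 6, frames [5, 8, 4]
8: hit
4: hit
5: hit
4: hit
5: hit
8: hit
4: hit
2: fault, evict 5, frames [8, 4, 2]
8: hit
2: hit
4: hit
8: hit
4: hit
6: fault, evict 8, frames [4, 2, 6]
8: fault, evict 4, frames [2, 6, 8]
Hits: 13 of 20 references → 13/20 = 0.6500.

0.65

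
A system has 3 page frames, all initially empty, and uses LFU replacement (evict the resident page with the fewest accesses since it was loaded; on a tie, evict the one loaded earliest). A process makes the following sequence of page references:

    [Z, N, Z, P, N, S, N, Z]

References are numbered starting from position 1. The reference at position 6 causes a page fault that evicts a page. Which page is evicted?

P

pos 1: Z → miss, frames (Z)
pos 2: N → miss, frames (Z N)
pos 3: Z → hit
pos 4: P → miss, frames (Z N P)
pos 5: N → hit
pos 6: S → miss, evict P, frames (Z N S)
At position 6, page P is evicted.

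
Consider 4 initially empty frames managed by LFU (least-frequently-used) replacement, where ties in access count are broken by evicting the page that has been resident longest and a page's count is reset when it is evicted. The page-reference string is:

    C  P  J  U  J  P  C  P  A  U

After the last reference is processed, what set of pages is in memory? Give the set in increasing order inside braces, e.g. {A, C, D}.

{C, J, P, U}

C: miss, frames (C)
P: miss, frames (C P)
J: miss, frames (C P J)
U: miss, frames (C P J U)
J: hit
P: hit
C: hit
P: hit
A: miss, evict U, frames (C P J A)
U: miss, evict A, frames (C P J U)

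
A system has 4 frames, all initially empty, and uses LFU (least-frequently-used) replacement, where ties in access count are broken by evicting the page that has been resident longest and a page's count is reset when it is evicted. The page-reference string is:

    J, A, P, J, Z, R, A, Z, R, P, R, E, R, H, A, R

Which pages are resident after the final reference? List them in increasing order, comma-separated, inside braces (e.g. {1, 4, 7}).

J -> fault, frames (J)
A -> fault, frames (J A)
P -> fault, frames (J A P)
J -> hit
Z -> fault, frames (J A P Z)
R -> fault, evict A, frames (J P Z R)
A -> fault, evict P, frames (J Z R A)
Z -> hit
R -> hit
P -> fault, evict A, frames (J Z R P)
R -> hit
E -> fault, evict P, frames (J Z R E)
R -> hit
H -> fault, evict E, frames (J Z R H)
A -> fault, evict H, frames (J Z R A)
R -> hit

{A, J, R, Z}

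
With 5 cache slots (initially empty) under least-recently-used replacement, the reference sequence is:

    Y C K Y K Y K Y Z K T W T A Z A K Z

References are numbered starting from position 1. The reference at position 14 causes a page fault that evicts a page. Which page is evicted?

pos 1: Y -> fault, frames [Y]
pos 2: C -> fault, frames [Y, C]
pos 3: K -> fault, frames [Y, C, K]
pos 4: Y -> hit
pos 5: K -> hit
pos 6: Y -> hit
pos 7: K -> hit
pos 8: Y -> hit
pos 9: Z -> fault, frames [C, K, Y, Z]
pos 10: K -> hit
pos 11: T -> fault, frames [C, Y, Z, K, T]
pos 12: W -> fault, evict C, frames [Y, Z, K, T, W]
pos 13: T -> hit
pos 14: A -> fault, evict Y, frames [Z, K, W, T, A]
At position 14, page Y is evicted.

Y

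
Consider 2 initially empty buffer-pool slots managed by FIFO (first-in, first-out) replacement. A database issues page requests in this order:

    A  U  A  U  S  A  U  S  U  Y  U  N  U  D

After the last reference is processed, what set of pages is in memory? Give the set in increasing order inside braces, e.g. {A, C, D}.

{D, N}

A → miss, frames {A}
U → miss, frames {A,U}
A → hit
U → hit
S → miss, evict A, frames {U,S}
A → miss, evict U, frames {S,A}
U → miss, evict S, frames {A,U}
S → miss, evict A, frames {U,S}
U → hit
Y → miss, evict U, frames {S,Y}
U → miss, evict S, frames {Y,U}
N → miss, evict Y, frames {U,N}
U → hit
D → miss, evict U, frames {N,D}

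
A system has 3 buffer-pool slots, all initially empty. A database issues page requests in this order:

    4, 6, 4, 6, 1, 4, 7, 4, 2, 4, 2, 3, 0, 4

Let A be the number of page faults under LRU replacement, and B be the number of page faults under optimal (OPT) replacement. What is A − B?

1

Under LRU: F F . . F . F . F . . F F F → 8 faults.
Under OPT: F F . . F . F . F . . F F . → 7 faults.
A − B = 8 − 7 = 1.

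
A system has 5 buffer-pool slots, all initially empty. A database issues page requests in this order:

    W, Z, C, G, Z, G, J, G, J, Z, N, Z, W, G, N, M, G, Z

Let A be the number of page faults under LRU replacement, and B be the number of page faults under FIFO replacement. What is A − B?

Under LRU: F F F F . . F . . . F . F . . F . . → 8 faults.
Under FIFO: F F F F . . F . . . F . F . . F . F → 9 faults.
A − B = 8 − 9 = -1.

-1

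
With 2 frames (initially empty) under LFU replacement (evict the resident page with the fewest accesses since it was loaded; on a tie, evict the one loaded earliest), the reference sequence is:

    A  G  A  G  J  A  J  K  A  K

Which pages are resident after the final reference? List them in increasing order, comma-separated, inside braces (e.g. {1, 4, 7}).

A -> miss, frames {A}
G -> miss, frames {A,G}
A -> hit
G -> hit
J -> miss, evict A, frames {G,J}
A -> miss, evict J, frames {G,A}
J -> miss, evict A, frames {G,J}
K -> miss, evict J, frames {G,K}
A -> miss, evict K, frames {G,A}
K -> miss, evict A, frames {G,K}

{G, K}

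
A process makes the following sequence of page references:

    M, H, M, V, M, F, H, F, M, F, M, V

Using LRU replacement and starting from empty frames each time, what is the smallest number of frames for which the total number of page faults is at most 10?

f=1: 12 faults
f=2: 7 faults
f=3: 6 faults
f=4: 4 faults
Smallest f with faults ≤ 10 is 2.

2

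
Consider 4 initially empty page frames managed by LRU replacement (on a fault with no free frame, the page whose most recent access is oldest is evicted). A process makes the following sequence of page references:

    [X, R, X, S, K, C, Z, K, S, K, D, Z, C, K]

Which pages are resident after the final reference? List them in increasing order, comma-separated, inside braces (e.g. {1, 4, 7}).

{C, D, K, Z}

X → miss, frames (X)
R → miss, frames (X R)
X → hit
S → miss, frames (R X S)
K → miss, frames (R X S K)
C → miss, evict R, frames (X S K C)
Z → miss, evict X, frames (S K C Z)
K → hit
S → hit
K → hit
D → miss, evict C, frames (Z S K D)
Z → hit
C → miss, evict S, frames (K D Z C)
K → hit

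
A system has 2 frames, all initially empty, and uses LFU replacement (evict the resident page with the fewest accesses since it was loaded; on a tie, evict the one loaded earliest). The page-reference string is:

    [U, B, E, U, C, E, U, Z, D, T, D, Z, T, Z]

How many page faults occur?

13

U → fault, frames {U}
B → fault, frames {U,B}
E → fault, evict U, frames {B,E}
U → fault, evict B, frames {E,U}
C → fault, evict E, frames {U,C}
E → fault, evict U, frames {C,E}
U → fault, evict C, frames {E,U}
Z → fault, evict E, frames {U,Z}
D → fault, evict U, frames {Z,D}
T → fault, evict Z, frames {D,T}
D → hit
Z → fault, evict T, frames {D,Z}
T → fault, evict Z, frames {D,T}
Z → fault, evict T, frames {D,Z}
Page faults: 13.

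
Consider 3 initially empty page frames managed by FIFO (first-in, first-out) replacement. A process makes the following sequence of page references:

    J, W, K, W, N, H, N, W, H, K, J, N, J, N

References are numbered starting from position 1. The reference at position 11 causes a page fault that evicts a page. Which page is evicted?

pos 1: J -> fault, frames (J)
pos 2: W -> fault, frames (J W)
pos 3: K -> fault, frames (J W K)
pos 4: W -> hit
pos 5: N -> fault, evict J, frames (W K N)
pos 6: H -> fault, evict W, frames (K N H)
pos 7: N -> hit
pos 8: W -> fault, evict K, frames (N H W)
pos 9: H -> hit
pos 10: K -> fault, evict N, frames (H W K)
pos 11: J -> fault, evict H, frames (W K J)
At position 11, page H is evicted.

H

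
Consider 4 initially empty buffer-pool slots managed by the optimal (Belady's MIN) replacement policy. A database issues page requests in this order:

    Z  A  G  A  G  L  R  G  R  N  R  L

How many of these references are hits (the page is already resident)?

6

Z -> miss, frames [Z]
A -> miss, frames [Z, A]
G -> miss, frames [Z, A, G]
A -> hit
G -> hit
L -> miss, frames [Z, A, G, L]
R -> miss, evict A, frames [Z, G, L, R]
G -> hit
R -> hit
N -> miss, evict G, frames [Z, L, R, N]
R -> hit
L -> hit
Hits: 6.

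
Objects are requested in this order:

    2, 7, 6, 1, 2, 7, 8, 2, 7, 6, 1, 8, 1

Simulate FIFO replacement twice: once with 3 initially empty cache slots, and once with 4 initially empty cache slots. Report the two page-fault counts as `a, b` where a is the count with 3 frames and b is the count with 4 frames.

9, 10

3 frames: F F F F F F F . . F F . . → 9 faults.
4 frames: F F F F . . F F F F F F . → 10 faults.
10 > 9: adding a frame increased faults — Belady's anomaly.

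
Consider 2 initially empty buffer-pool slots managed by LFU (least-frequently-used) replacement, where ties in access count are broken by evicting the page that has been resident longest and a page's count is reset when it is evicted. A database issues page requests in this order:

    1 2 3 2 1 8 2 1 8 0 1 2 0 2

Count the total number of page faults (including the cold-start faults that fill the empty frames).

10

1: fault, frames {1}
2: fault, frames {1,2}
3: fault, evict 1, frames {2,3}
2: hit
1: fault, evict 3, frames {2,1}
8: fault, evict 1, frames {2,8}
2: hit
1: fault, evict 8, frames {2,1}
8: fault, evict 1, frames {2,8}
0: fault, evict 8, frames {2,0}
1: fault, evict 0, frames {2,1}
2: hit
0: fault, evict 1, frames {2,0}
2: hit
Page faults: 10.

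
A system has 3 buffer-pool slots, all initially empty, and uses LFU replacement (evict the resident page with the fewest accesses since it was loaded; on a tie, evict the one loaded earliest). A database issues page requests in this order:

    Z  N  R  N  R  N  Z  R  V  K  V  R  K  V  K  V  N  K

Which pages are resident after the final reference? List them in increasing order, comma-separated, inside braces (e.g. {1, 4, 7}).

Z: fault, frames (Z)
N: fault, frames (Z N)
R: fault, frames (Z N R)
N: hit
R: hit
N: hit
Z: hit
R: hit
V: fault, evict Z, frames (N R V)
K: fault, evict V, frames (N R K)
V: fault, evict K, frames (N R V)
R: hit
K: fault, evict V, frames (N R K)
V: fault, evict K, frames (N R V)
K: fault, evict V, frames (N R K)
V: fault, evict K, frames (N R V)
N: hit
K: fault, evict V, frames (N R K)

{K, N, R}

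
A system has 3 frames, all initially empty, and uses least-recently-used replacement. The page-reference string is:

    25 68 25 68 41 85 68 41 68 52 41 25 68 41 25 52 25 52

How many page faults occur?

25 → miss, frames [25]
68 → miss, frames [25, 68]
25 → hit
68 → hit
41 → miss, frames [25, 68, 41]
85 → miss, evict 25, frames [68, 41, 85]
68 → hit
41 → hit
68 → hit
52 → miss, evict 85, frames [41, 68, 52]
41 → hit
25 → miss, evict 68, frames [52, 41, 25]
68 → miss, evict 52, frames [41, 25, 68]
41 → hit
25 → hit
52 → miss, evict 68, frames [41, 25, 52]
25 → hit
52 → hit
Page faults: 8.

8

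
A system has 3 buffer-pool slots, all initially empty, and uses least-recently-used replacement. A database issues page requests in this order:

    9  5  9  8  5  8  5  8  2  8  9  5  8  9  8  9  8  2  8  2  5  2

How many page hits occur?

14

9: fault, frames (9)
5: fault, frames (9 5)
9: hit
8: fault, frames (5 9 8)
5: hit
8: hit
5: hit
8: hit
2: fault, evict 9, frames (5 8 2)
8: hit
9: fault, evict 5, frames (2 8 9)
5: fault, evict 2, frames (8 9 5)
8: hit
9: hit
8: hit
9: hit
8: hit
2: fault, evict 5, frames (9 8 2)
8: hit
2: hit
5: fault, evict 9, frames (8 2 5)
2: hit
Hits: 14.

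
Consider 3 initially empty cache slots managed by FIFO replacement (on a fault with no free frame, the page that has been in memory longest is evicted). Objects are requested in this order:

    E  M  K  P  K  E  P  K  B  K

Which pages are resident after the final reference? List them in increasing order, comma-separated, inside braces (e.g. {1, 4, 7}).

{B, E, K}

E → miss, frames [E]
M → miss, frames [E, M]
K → miss, frames [E, M, K]
P → miss, evict E, frames [M, K, P]
K → hit
E → miss, evict M, frames [K, P, E]
P → hit
K → hit
B → miss, evict K, frames [P, E, B]
K → miss, evict P, frames [E, B, K]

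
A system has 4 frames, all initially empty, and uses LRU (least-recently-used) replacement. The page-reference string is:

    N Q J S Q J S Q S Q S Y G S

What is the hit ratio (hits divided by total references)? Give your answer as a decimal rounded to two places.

0.57

N → fault, frames {N}
Q → fault, frames {N,Q}
J → fault, frames {N,Q,J}
S → fault, frames {N,Q,J,S}
Q → hit
J → hit
S → hit
Q → hit
S → hit
Q → hit
S → hit
Y → fault, evict N, frames {J,Q,S,Y}
G → fault, evict J, frames {Q,S,Y,G}
S → hit
Hits: 8 of 14 references → 8/14 = 0.5714.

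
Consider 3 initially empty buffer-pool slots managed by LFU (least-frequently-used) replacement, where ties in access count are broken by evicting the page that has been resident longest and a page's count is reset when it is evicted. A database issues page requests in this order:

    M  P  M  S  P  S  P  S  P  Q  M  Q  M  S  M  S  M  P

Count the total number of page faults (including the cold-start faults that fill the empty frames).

7

M: miss, frames (M)
P: miss, frames (M P)
M: hit
S: miss, frames (M P S)
P: hit
S: hit
P: hit
S: hit
P: hit
Q: miss, evict M, frames (P S Q)
M: miss, evict Q, frames (P S M)
Q: miss, evict M, frames (P S Q)
M: miss, evict Q, frames (P S M)
S: hit
M: hit
S: hit
M: hit
P: hit
Page faults: 7.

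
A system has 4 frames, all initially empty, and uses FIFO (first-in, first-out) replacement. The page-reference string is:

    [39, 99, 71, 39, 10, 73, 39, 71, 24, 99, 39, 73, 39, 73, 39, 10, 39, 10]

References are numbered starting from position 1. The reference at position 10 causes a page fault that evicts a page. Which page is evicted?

pos 1: 39 -> miss, frames (39)
pos 2: 99 -> miss, frames (39 99)
pos 3: 71 -> miss, frames (39 99 71)
pos 4: 39 -> hit
pos 5: 10 -> miss, frames (39 99 71 10)
pos 6: 73 -> miss, evict 39, frames (99 71 10 73)
pos 7: 39 -> miss, evict 99, frames (71 10 73 39)
pos 8: 71 -> hit
pos 9: 24 -> miss, evict 71, frames (10 73 39 24)
pos 10: 99 -> miss, evict 10, frames (73 39 24 99)
At position 10, page 10 is evicted.

10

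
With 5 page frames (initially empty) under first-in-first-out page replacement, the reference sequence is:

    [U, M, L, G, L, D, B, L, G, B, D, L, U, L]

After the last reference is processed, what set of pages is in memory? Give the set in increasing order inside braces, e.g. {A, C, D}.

{B, D, G, L, U}

U -> miss, frames {U}
M -> miss, frames {U,M}
L -> miss, frames {U,M,L}
G -> miss, frames {U,M,L,G}
L -> hit
D -> miss, frames {U,M,L,G,D}
B -> miss, evict U, frames {M,L,G,D,B}
L -> hit
G -> hit
B -> hit
D -> hit
L -> hit
U -> miss, evict M, frames {L,G,D,B,U}
L -> hit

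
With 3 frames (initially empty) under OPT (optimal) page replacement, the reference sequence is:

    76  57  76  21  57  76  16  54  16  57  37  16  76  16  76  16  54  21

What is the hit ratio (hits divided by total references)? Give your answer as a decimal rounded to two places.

0.56

76 → fault, frames [76]
57 → fault, frames [76, 57]
76 → hit
21 → fault, frames [76, 57, 21]
57 → hit
76 → hit
16 → fault, evict 21, frames [76, 57, 16]
54 → fault, evict 76, frames [57, 16, 54]
16 → hit
57 → hit
37 → fault, evict 57, frames [16, 54, 37]
16 → hit
76 → fault, evict 37, frames [16, 54, 76]
16 → hit
76 → hit
16 → hit
54 → hit
21 → fault, evict 76, frames [16, 54, 21]
Hits: 10 of 18 references → 10/18 = 0.5556.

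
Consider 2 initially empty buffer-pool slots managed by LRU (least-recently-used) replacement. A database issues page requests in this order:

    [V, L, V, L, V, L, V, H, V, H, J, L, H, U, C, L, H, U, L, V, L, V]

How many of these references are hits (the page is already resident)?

9

V -> fault, frames {V}
L -> fault, frames {V,L}
V -> hit
L -> hit
V -> hit
L -> hit
V -> hit
H -> fault, evict L, frames {V,H}
V -> hit
H -> hit
J -> fault, evict V, frames {H,J}
L -> fault, evict H, frames {J,L}
H -> fault, evict J, frames {L,H}
U -> fault, evict L, frames {H,U}
C -> fault, evict H, frames {U,C}
L -> fault, evict U, frames {C,L}
H -> fault, evict C, frames {L,H}
U -> fault, evict L, frames {H,U}
L -> fault, evict H, frames {U,L}
V -> fault, evict U, frames {L,V}
L -> hit
V -> hit
Hits: 9.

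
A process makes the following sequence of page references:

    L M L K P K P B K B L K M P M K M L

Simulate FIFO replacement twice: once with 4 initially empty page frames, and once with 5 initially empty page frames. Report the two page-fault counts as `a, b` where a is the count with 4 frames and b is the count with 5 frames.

8, 5

4 frames: F F . F F . . F . . F . F . . F . . → 8 faults.
5 frames: F F . F F . . F . . . . . . . . . . → 5 faults.
5 < 8: adding a frame reduced faults, as is typical.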